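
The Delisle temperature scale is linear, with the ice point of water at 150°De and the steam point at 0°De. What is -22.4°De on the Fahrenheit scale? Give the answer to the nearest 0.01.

Linear interpolation between the fixed points: C = (-22.4 - 150) × 100 / (0 - 150) = 114.9333°C.
Then 114.9333 × 1.8 + 32 = 238.88°F.

238.88°F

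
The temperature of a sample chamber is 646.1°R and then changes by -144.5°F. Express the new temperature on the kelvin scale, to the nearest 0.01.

278.67 K

Initial temperature in Celsius: (646.1 - 491.67) × 5/9 = 85.7944°C.
The 144.5°F change is an interval, so only the factor 5/9 applies: -144.5 × 5/9 = -80.2778°C.
Final Celsius temperature: 85.7944 - 80.2778 = 5.5167°C.
In kelvin: 5.5167 + 273.15 = 278.67 K.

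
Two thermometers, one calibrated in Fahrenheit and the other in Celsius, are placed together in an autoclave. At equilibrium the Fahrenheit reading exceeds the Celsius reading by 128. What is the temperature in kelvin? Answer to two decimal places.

Let x be the Fahrenheit reading; then the Celsius reading is 5/9·x - 17.7778.
(5/9·x - 17.7778) - x = -128  ⇒  (-4/9)·x = -110.222  ⇒  x = 248.0000°F.
In Celsius: (248 - 32) × 5/9 = 120.0000°C.
In kelvin: 120.0000 + 273.15 = 393.15 K.

393.15 K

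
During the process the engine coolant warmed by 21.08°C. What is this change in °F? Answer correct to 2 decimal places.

An interval of 1°C corresponds to 1.8°F.
21.08 × 1.8 = 37.94.

37.94°F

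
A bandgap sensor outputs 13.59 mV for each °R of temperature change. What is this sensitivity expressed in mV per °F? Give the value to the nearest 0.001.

The quantity depends on a temperature interval, so only the ratio of degree sizes applies; the offset between the scales is irrelevant.
A change of 1°F is a change of 1°R, so per °F the value is 13.59 × 1 = 13.590.

13.590 mV per °F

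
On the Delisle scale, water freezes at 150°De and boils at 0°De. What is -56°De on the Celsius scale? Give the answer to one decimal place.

Linear interpolation between the fixed points: C = (-56 - 150) × 100 / (0 - 150) = 137.3333°C.

137.3°C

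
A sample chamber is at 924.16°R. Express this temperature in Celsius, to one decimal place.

240.3°C

In Celsius: (924.16 - 491.67) × 5/9 = 240.2722°C.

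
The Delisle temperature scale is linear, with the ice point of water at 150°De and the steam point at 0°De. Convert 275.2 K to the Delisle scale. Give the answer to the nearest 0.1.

First in Celsius: 275.2 - 273.15 = 2.0500°C.
Linearly onto the Delisle scale: 150 + (2.0500 / 100) × (0 - 150) = 146.9°De.

146.9°De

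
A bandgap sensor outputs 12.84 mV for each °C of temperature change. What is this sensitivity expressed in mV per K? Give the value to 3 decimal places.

12.840 mV per K

Since only a temperature interval is involved, the additive offset between the scales drops out.
A change of 1 K is a change of 1°C, so per K the value is 12.84 × 1 = 12.840.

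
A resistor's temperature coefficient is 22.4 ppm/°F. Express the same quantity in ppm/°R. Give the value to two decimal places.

Since only a temperature interval is involved, the additive offset between the scales drops out.
A change of 1°R is a change of 1°F, so per °R the value is 22.4 × 1 = 22.40.

22.40 ppm/°R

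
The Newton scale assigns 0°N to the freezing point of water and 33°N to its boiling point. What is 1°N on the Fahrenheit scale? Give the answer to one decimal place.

Linear interpolation between the fixed points: C = (1 - 0) × 100 / (33 - 0) = 3.0303°C.
Then 3.0303 × 1.8 + 32 = 37.5°F.

37.5°F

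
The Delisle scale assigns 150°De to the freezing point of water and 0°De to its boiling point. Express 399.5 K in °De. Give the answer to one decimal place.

First in Celsius: 399.5 - 273.15 = 126.3500°C.
Linearly onto the Delisle scale: 150 + (126.3500 / 100) × (0 - 150) = -39.5°De.

-39.5°De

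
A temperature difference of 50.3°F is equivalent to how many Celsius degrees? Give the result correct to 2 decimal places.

27.94°C

An interval of 1°F corresponds to 5/9°C.
50.3 × 5/9 = 27.94.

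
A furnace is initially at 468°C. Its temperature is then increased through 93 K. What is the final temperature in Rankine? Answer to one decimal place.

The 93 K change is an interval; Kelvin and Celsius degrees are the same size, so ΔC = +93°C.
Final Celsius temperature: 468.0000 + 93.0000 = 561.0000°C.
In Rankine: 561.0000 × 1.8 + 491.67 = 1501.5°R.

1501.5°R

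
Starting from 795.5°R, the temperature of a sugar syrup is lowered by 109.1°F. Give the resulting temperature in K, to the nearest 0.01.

381.33 K

Initial temperature in Celsius: (795.5 - 491.67) × 5/9 = 168.7944°C.
The 109.1°F change is an interval, so only the factor 5/9 applies: -109.1 × 5/9 = -60.6111°C.
Final Celsius temperature: 168.7944 - 60.6111 = 108.1833°C.
In kelvin: 108.1833 + 273.15 = 381.33 K.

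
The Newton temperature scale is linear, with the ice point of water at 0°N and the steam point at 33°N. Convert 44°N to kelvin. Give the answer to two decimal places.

406.48 K

Linear interpolation between the fixed points: C = (44 - 0) × 100 / (33 - 0) = 133.3333°C.
Then 133.3333 + 273.15 = 406.48 K.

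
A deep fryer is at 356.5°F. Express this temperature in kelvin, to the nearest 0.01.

In Celsius: (356.5 - 32) × 5/9 = 180.2778°C.
In kelvin: 180.2778 + 273.15 = 453.43 K.

453.43 K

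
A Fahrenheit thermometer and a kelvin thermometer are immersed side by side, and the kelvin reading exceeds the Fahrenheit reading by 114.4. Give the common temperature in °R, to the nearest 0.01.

776.86°R

Let x be the Fahrenheit reading; then the kelvin reading is 5/9·x + 255.372.
(5/9·x + 255.372) - x = 114.4  ⇒  (-4/9)·x = -140.972  ⇒  x = 317.1875°F.
In Celsius: (317.1875 - 32) × 5/9 = 158.4375°C.
In Rankine: 158.4375 × 1.8 + 491.67 = 776.86°R.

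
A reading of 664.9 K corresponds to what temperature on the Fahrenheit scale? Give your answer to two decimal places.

In Celsius: 664.9 - 273.15 = 391.7500°C.
In Fahrenheit: 391.7500 × 1.8 + 32 = 737.15°F.

737.15°F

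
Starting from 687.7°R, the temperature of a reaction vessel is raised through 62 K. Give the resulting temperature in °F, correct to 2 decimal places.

339.63°F

Initial temperature in Celsius: (687.7 - 491.67) × 5/9 = 108.9056°C.
The 62 K change is an interval; Kelvin and Celsius degrees are the same size, so ΔC = +62°C.
Final Celsius temperature: 108.9056 + 62.0000 = 170.9056°C.
In Fahrenheit: 170.9056 × 1.8 + 32 = 339.63°F.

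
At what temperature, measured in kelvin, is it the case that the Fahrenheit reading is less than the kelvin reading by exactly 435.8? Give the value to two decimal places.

Let K be the kelvin reading. The Fahrenheit reading is F = 1.8·K - 459.67.
Require F - K = -435.8: (0.8)·K - 459.67 = -435.8.
K = (-435.8 + 459.67) / (0.8) = 29.84.

29.84 K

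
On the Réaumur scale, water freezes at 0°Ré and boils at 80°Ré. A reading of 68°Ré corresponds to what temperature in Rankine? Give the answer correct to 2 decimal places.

Linear interpolation between the fixed points: C = (68 - 0) × 100 / (80 - 0) = 85.0000°C.
Then 85.0000 × 1.8 + 491.67 = 644.67°R.

644.67°R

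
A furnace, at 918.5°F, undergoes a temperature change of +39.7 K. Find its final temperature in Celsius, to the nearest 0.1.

532.2°C

Initial temperature in Celsius: (918.5 - 32) × 5/9 = 492.5000°C.
The 39.7 K change is an interval; Kelvin and Celsius degrees are the same size, so ΔC = +39.7°C.
Final Celsius temperature: 492.5000 + 39.7000 = 532.2000°C.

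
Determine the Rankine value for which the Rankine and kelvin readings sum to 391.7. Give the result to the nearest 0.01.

Let R be the Rankine reading. The kelvin reading is K = 5/9·R.
Require R + K = 391.7: (14/9)·R = 391.7.
R = (391.7) / (14/9) = 251.81.

251.81°R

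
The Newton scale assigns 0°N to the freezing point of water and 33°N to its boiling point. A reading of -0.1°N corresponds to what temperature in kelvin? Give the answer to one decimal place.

272.8 K

Linear interpolation between the fixed points: C = (-0.1 - 0) × 100 / (33 - 0) = -0.3030°C.
Then -0.3030 + 273.15 = 272.8 K.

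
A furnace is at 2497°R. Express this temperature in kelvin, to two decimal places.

1387.22 K

In Celsius: (2497 - 491.67) × 5/9 = 1114.0722°C.
In kelvin: 1114.0722 + 273.15 = 1387.22 K.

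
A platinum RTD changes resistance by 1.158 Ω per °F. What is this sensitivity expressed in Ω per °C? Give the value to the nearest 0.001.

Since only a temperature interval is involved, the additive offset between the scales drops out.
A change of 1°C is a change of 1.8°F, so per °C the value is 1.158 × 1.8 = 2.084.

2.084 Ω per °C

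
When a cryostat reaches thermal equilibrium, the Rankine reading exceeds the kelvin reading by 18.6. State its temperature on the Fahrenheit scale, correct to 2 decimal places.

-417.82°F

Let x be the kelvin reading; then the Rankine reading is 1.8·x.
(1.8·x) - x = 18.6  ⇒  (0.8)·x = 18.6  ⇒  x = 23.2500 K.
In Celsius: 23.25 - 273.15 = -249.9000°C.
In Fahrenheit: -249.9000 × 1.8 + 32 = -417.82°F.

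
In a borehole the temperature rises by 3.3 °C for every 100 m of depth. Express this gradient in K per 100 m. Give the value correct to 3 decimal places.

Since only a temperature interval is involved, the additive offset between the scales drops out.
A change of 1°C is a change of 1 K, so 3.3 × 1 = 3.300.

3.300 K/100 m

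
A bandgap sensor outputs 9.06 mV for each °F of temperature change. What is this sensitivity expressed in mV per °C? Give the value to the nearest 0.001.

16.308 mV per °C

Since only a temperature interval is involved, the additive offset between the scales drops out.
A change of 1°C is a change of 1.8°F, so per °C the value is 9.06 × 1.8 = 16.308.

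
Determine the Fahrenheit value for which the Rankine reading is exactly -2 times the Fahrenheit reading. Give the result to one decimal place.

-153.2°F

Let F be the Fahrenheit reading. The Rankine reading is R = 1·F + 459.67.
Require R = -2·F: 1·F + 459.67 = -2·F.
(3)·F = -459.67  ⇒  F = -153.2.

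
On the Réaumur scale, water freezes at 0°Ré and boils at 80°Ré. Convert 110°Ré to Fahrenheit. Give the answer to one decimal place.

279.5°F

Linear interpolation between the fixed points: C = (110 - 0) × 100 / (80 - 0) = 137.5000°C.
Then 137.5000 × 1.8 + 32 = 279.5°F.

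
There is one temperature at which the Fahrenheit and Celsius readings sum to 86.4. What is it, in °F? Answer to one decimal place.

Let F be the Fahrenheit reading. The Celsius reading is C = 5/9·F - 17.7778.
Require F + C = 86.4: (14/9)·F - 17.7778 = 86.4.
F = (86.4 + 17.7778) / (14/9) = 67.0.

67.0°F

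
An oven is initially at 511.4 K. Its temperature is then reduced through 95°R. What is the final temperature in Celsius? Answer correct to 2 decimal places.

185.47°C

Initial temperature in Celsius: 511.4 - 273.15 = 238.2500°C.
The 95°R change is an interval, so only the factor 5/9 applies: -95 × 5/9 = -52.7778°C.
Final Celsius temperature: 238.2500 - 52.7778 = 185.4722°C.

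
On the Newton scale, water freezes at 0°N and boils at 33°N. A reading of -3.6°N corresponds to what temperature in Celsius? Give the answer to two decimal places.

-10.91°C

Linear interpolation between the fixed points: C = (-3.6 - 0) × 100 / (33 - 0) = -10.9091°C.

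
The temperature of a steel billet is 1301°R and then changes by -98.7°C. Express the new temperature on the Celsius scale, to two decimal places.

Initial temperature in Celsius: (1301 - 491.67) × 5/9 = 449.6278°C.
Final Celsius temperature: 449.6278 - 98.7000 = 350.9278°C.

350.93°C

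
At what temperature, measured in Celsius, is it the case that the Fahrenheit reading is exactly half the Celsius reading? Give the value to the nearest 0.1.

-24.6°C

Let C be the Celsius reading. The Fahrenheit reading is F = 1.8·C + 32.
Require F = 0.5·C: 1.8·C + 32 = 0.5·C.
(1.3)·C = -32  ⇒  C = -24.6.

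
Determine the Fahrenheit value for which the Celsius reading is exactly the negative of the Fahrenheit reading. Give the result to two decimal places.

Let F be the Fahrenheit reading. The Celsius reading is C = 5/9·F - 17.7778.
Require C = -1·F: 5/9·F - 17.7778 = -1·F.
(14/9)·F = 17.7778  ⇒  F = 11.43.

11.43°F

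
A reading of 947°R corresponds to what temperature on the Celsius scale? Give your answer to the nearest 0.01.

In Celsius: (947 - 491.67) × 5/9 = 252.9611°C.

252.96°C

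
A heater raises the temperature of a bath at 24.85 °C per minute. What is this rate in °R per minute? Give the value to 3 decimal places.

The quantity depends on a temperature interval, so only the ratio of degree sizes applies; the offset between the scales is irrelevant.
A change of 1°C is a change of 1.8°R, so 24.85 × 1.8 = 44.730.

44.730 °R/minute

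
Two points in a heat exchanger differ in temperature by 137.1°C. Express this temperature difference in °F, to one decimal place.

An interval of 1°C corresponds to 1.8°F.
137.1 × 1.8 = 246.8.

246.8°F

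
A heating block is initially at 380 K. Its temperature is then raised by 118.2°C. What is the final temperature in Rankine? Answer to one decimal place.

896.8°R

Initial temperature in Celsius: 380 - 273.15 = 106.8500°C.
Final Celsius temperature: 106.8500 + 118.2000 = 225.0500°C.
In Rankine: 225.0500 × 1.8 + 491.67 = 896.8°R.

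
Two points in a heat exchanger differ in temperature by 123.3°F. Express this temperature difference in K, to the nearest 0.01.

Only the scale ratio 5/9 matters for a change in temperature.
123.3 × 5/9 = 68.50.

68.50 K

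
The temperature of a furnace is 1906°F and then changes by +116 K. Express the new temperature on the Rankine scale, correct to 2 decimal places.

2574.47°R

Initial temperature in Celsius: (1906 - 32) × 5/9 = 1041.1111°C.
The 116 K change is an interval; Kelvin and Celsius degrees are the same size, so ΔC = +116°C.
Final Celsius temperature: 1041.1111 + 116.0000 = 1157.1111°C.
In Rankine: 1157.1111 × 1.8 + 491.67 = 2574.47°R.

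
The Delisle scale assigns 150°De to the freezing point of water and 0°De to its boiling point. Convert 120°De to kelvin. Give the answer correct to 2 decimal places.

293.15 K

Linear interpolation between the fixed points: C = (120 - 150) × 100 / (0 - 150) = 20.0000°C.
Then 20.0000 + 273.15 = 293.15 K.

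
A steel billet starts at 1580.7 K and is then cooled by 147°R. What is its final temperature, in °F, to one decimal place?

Initial temperature in Celsius: 1580.7 - 273.15 = 1307.5500°C.
The 147°R change is an interval, so only the factor 5/9 applies: -147 × 5/9 = -81.6667°C.
Final Celsius temperature: 1307.5500 - 81.6667 = 1225.8833°C.
In Fahrenheit: 1225.8833 × 1.8 + 32 = 2238.6°F.

2238.6°F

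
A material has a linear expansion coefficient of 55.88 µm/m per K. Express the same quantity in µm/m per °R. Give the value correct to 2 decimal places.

The quantity depends on a temperature interval, so only the ratio of degree sizes applies; the offset between the scales is irrelevant.
A change of 1°R is a change of 5/9 K, so per °R the value is 55.88 × 5/9 = 31.04.

31.04 µm/m per °R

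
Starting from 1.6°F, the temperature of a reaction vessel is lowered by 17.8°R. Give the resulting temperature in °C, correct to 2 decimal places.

Initial temperature in Celsius: (1.6 - 32) × 5/9 = -16.8889°C.
The 17.8°R change is an interval, so only the factor 5/9 applies: -17.8 × 5/9 = -9.8889°C.
Final Celsius temperature: -16.8889 - 9.8889 = -26.7778°C.

-26.78°C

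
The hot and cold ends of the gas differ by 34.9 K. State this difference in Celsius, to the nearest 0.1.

34.9°C

Kelvin and Celsius degrees are the same size, so the interval is unchanged: 34.9.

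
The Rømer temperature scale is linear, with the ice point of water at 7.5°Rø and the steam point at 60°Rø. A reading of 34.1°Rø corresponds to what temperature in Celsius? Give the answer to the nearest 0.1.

Linear interpolation between the fixed points: C = (34.1 - 7.5) × 100 / (60 - 7.5) = 50.6667°C.

50.7°C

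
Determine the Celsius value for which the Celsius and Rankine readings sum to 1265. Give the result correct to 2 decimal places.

276.19°C

Let C be the Celsius reading. The Rankine reading is R = 1.8·C + 491.67.
Require C + R = 1265: (2.8)·C + 491.67 = 1265.
C = (1265 - 491.67) / (2.8) = 276.19.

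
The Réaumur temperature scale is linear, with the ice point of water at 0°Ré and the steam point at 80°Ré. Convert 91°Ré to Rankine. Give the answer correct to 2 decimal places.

696.42°R

Linear interpolation between the fixed points: C = (91 - 0) × 100 / (80 - 0) = 113.7500°C.
Then 113.7500 × 1.8 + 491.67 = 696.42°R.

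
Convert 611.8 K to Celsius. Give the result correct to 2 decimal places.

In Celsius: 611.8 - 273.15 = 338.6500°C.

338.65°C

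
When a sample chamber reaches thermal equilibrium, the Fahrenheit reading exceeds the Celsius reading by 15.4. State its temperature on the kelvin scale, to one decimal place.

Let x be the Celsius reading; then the Fahrenheit reading is 1.8·x + 32.
(1.8·x + 32) - x = 15.4  ⇒  (0.8)·x = -16.6  ⇒  x = -20.7500°C.
In kelvin: -20.7500 + 273.15 = 252.4 K.

252.4 K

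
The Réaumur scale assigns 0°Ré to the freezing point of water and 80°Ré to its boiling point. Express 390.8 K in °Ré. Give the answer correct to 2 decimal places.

First in Celsius: 390.8 - 273.15 = 117.6500°C.
Linearly onto the Réaumur scale: 0 + (117.6500 / 100) × (80 - 0) = 94.12°Ré.

94.12°Ré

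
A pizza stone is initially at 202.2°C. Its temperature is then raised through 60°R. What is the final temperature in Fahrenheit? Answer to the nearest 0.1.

456.0°F

The 60°R change is an interval, so only the factor 5/9 applies: +60 × 5/9 = +33.3333°C.
Final Celsius temperature: 202.2000 + 33.3333 = 235.5333°C.
In Fahrenheit: 235.5333 × 1.8 + 32 = 456.0°F.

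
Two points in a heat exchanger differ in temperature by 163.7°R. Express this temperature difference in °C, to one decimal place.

Only the scale ratio 5/9 matters for a change in temperature.
163.7 × 5/9 = 90.9.

90.9°C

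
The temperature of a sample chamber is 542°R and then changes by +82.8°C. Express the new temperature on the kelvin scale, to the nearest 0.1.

383.9 K

Initial temperature in Celsius: (542 - 491.67) × 5/9 = 27.9611°C.
Final Celsius temperature: 27.9611 + 82.8000 = 110.7611°C.
In kelvin: 110.7611 + 273.15 = 383.9 K.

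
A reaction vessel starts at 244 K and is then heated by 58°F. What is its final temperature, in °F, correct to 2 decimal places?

37.53°F

Initial temperature in Celsius: 244 - 273.15 = -29.1500°C.
The 58°F change is an interval, so only the factor 5/9 applies: +58 × 5/9 = +32.2222°C.
Final Celsius temperature: -29.1500 + 32.2222 = 3.0722°C.
In Fahrenheit: 3.0722 × 1.8 + 32 = 37.53°F.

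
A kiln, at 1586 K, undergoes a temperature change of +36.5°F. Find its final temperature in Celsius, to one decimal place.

1333.1°C

Initial temperature in Celsius: 1586 - 273.15 = 1312.8500°C.
The 36.5°F change is an interval, so only the factor 5/9 applies: +36.5 × 5/9 = +20.2778°C.
Final Celsius temperature: 1312.8500 + 20.2778 = 1333.1278°C.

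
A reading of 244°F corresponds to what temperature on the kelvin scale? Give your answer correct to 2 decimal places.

390.93 K

In Celsius: (244 - 32) × 5/9 = 117.7778°C.
In kelvin: 117.7778 + 273.15 = 390.93 K.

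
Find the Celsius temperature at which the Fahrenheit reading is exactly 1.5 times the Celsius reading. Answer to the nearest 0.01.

-106.67°C

Let C be the Celsius reading. The Fahrenheit reading is F = 1.8·C + 32.
Require F = 1.5·C: 1.8·C + 32 = 1.5·C.
(0.3)·C = -32  ⇒  C = -106.67.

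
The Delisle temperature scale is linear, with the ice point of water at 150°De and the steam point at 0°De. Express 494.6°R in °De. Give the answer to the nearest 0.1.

147.6°De

First in Celsius: (494.6 - 491.67) × 5/9 = 1.6278°C.
Linearly onto the Delisle scale: 150 + (1.6278 / 100) × (0 - 150) = 147.6°De.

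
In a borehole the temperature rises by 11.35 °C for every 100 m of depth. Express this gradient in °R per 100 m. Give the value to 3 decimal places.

The quantity depends on a temperature interval, so only the ratio of degree sizes applies; the offset between the scales is irrelevant.
A change of 1°C is a change of 1.8°R, so 11.35 × 1.8 = 20.430.

20.430 °R/100 m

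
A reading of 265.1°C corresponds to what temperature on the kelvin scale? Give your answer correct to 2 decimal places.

538.25 K

In kelvin: 265.1000 + 273.15 = 538.25 K.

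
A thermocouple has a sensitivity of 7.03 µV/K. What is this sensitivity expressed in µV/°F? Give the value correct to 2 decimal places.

3.91 µV/°F

Since only a temperature interval is involved, the additive offset between the scales drops out.
A change of 1°F is a change of 5/9 K, so per °F the value is 7.03 × 5/9 = 3.91.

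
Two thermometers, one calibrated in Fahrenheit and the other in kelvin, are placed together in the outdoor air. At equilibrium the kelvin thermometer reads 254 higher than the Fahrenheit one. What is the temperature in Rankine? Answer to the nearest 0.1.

Let x be the Fahrenheit reading; then the kelvin reading is 5/9·x + 255.372.
(5/9·x + 255.372) - x = 254  ⇒  (-4/9)·x = -1.37222  ⇒  x = 3.0875°F.
In Celsius: (3.0875 - 32) × 5/9 = -16.0625°C.
In Rankine: -16.0625 × 1.8 + 491.67 = 462.8°R.

462.8°R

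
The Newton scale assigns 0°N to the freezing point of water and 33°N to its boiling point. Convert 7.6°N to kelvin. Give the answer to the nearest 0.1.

Linear interpolation between the fixed points: C = (7.6 - 0) × 100 / (33 - 0) = 23.0303°C.
Then 23.0303 + 273.15 = 296.2 K.

296.2 K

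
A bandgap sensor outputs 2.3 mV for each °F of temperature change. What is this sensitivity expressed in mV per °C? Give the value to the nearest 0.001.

4.140 mV per °C

The quantity depends on a temperature interval, so only the ratio of degree sizes applies; the offset between the scales is irrelevant.
A change of 1°C is a change of 1.8°F, so per °C the value is 2.3 × 1.8 = 4.140.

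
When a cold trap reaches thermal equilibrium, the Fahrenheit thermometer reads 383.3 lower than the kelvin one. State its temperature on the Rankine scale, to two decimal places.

171.83°R

Let x be the kelvin reading; then the Fahrenheit reading is 1.8·x - 459.67.
(1.8·x - 459.67) - x = -383.3  ⇒  (0.8)·x = 76.37  ⇒  x = 95.4625 K.
In Celsius: 95.4625 - 273.15 = -177.6875°C.
In Rankine: -177.6875 × 1.8 + 491.67 = 171.83°R.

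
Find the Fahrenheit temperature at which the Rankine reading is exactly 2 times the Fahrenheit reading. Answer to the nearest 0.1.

459.7°F

Let F be the Fahrenheit reading. The Rankine reading is R = 1·F + 459.67.
Require R = 2·F: 1·F + 459.67 = 2·F.
(-1)·F = -459.67  ⇒  F = 459.7.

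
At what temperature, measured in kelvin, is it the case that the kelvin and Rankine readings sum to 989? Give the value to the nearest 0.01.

353.21 K

Let K be the kelvin reading. The Rankine reading is R = 1.8·K.
Require K + R = 989: (2.8)·K = 989.
K = (989) / (2.8) = 353.21.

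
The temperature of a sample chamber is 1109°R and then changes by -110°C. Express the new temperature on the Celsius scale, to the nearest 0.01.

Initial temperature in Celsius: (1109 - 491.67) × 5/9 = 342.9611°C.
Final Celsius temperature: 342.9611 - 110.0000 = 232.9611°C.

232.96°C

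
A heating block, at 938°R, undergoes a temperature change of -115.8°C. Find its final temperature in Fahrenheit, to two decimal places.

Initial temperature in Celsius: (938 - 491.67) × 5/9 = 247.9611°C.
Final Celsius temperature: 247.9611 - 115.8000 = 132.1611°C.
In Fahrenheit: 132.1611 × 1.8 + 32 = 269.89°F.

269.89°F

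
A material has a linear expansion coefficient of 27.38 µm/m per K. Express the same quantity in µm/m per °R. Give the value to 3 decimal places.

The quantity depends on a temperature interval, so only the ratio of degree sizes applies; the offset between the scales is irrelevant.
A change of 1°R is a change of 5/9 K, so per °R the value is 27.38 × 5/9 = 15.211.

15.211 µm/m per °R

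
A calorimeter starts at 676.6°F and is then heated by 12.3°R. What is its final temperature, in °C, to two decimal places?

Initial temperature in Celsius: (676.6 - 32) × 5/9 = 358.1111°C.
The 12.3°R change is an interval, so only the factor 5/9 applies: +12.3 × 5/9 = +6.8333°C.
Final Celsius temperature: 358.1111 + 6.8333 = 364.9444°C.

364.94°C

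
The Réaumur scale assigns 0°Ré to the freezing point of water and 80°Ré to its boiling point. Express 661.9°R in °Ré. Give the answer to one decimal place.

First in Celsius: (661.9 - 491.67) × 5/9 = 94.5722°C.
Linearly onto the Réaumur scale: 0 + (94.5722 / 100) × (80 - 0) = 75.7°Ré.

75.7°Ré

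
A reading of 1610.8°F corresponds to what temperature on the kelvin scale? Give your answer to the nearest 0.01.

In Celsius: (1610.8 - 32) × 5/9 = 877.1111°C.
In kelvin: 877.1111 + 273.15 = 1150.26 K.

1150.26 K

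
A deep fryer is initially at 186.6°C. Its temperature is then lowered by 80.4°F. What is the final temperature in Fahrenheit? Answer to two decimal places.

The 80.4°F change is an interval, so only the factor 5/9 applies: -80.4 × 5/9 = -44.6667°C.
Final Celsius temperature: 186.6000 - 44.6667 = 141.9333°C.
In Fahrenheit: 141.9333 × 1.8 + 32 = 287.48°F.

287.48°F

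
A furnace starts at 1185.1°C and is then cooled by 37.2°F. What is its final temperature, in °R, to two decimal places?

2587.65°R

The 37.2°F change is an interval, so only the factor 5/9 applies: -37.2 × 5/9 = -20.6667°C.
Final Celsius temperature: 1185.1000 - 20.6667 = 1164.4333°C.
In Rankine: 1164.4333 × 1.8 + 491.67 = 2587.65°R.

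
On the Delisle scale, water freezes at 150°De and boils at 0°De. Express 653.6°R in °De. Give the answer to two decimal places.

15.06°De

First in Celsius: (653.6 - 491.67) × 5/9 = 89.9611°C.
Linearly onto the Delisle scale: 150 + (89.9611 / 100) × (0 - 150) = 15.06°De.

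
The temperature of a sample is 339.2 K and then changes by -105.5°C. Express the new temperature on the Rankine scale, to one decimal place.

Initial temperature in Celsius: 339.2 - 273.15 = 66.0500°C.
Final Celsius temperature: 66.0500 - 105.5000 = -39.4500°C.
In Rankine: -39.4500 × 1.8 + 491.67 = 420.7°R.

420.7°R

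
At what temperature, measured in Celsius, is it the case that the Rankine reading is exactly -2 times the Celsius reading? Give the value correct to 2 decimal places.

-129.39°C

Let C be the Celsius reading. The Rankine reading is R = 1.8·C + 491.67.
Require R = -2·C: 1.8·C + 491.67 = -2·C.
(3.8)·C = -491.67  ⇒  C = -129.39.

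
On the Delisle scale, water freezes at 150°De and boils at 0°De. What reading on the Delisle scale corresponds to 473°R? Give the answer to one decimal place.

First in Celsius: (473 - 491.67) × 5/9 = -10.3722°C.
Linearly onto the Delisle scale: 150 + (-10.3722 / 100) × (0 - 150) = 165.6°De.

165.6°De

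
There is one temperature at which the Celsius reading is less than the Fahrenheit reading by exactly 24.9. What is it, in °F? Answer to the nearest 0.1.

Let F be the Fahrenheit reading. The Celsius reading is C = 5/9·F - 17.7778.
Require C - F = -24.9: (-4/9)·F - 17.7778 = -24.9.
F = (-24.9 + 17.7778) / (-4/9) = 16.0.

16.0°F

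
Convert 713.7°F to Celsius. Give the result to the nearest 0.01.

378.72°C

In Celsius: (713.7 - 32) × 5/9 = 378.7222°C.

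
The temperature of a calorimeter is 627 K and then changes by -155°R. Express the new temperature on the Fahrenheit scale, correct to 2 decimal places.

513.93°F

Initial temperature in Celsius: 627 - 273.15 = 353.8500°C.
The 155°R change is an interval, so only the factor 5/9 applies: -155 × 5/9 = -86.1111°C.
Final Celsius temperature: 353.8500 - 86.1111 = 267.7389°C.
In Fahrenheit: 267.7389 × 1.8 + 32 = 513.93°F.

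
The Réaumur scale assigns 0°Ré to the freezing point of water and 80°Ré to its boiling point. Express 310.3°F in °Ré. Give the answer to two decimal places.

First in Celsius: (310.3 - 32) × 5/9 = 154.6111°C.
Linearly onto the Réaumur scale: 0 + (154.6111 / 100) × (80 - 0) = 123.69°Ré.

123.69°Ré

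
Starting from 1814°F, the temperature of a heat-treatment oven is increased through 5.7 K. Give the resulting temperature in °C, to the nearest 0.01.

Initial temperature in Celsius: (1814 - 32) × 5/9 = 990.0000°C.
The 5.7 K change is an interval; Kelvin and Celsius degrees are the same size, so ΔC = +5.7°C.
Final Celsius temperature: 990.0000 + 5.7000 = 995.7000°C.

995.70°C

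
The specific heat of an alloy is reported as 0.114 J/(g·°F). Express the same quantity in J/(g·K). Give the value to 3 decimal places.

Since only a temperature interval is involved, the additive offset between the scales drops out.
A change of 1 K is a change of 1.8°F, so per K the value is 0.114 × 1.8 = 0.205.

0.205 J/(g·K)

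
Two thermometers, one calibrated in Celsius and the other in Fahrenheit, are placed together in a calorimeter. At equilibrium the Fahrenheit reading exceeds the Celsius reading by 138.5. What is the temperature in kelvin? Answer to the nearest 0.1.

406.3 K

Let x be the Celsius reading; then the Fahrenheit reading is 1.8·x + 32.
(1.8·x + 32) - x = 138.5  ⇒  (0.8)·x = 106.5  ⇒  x = 133.1250°C.
In kelvin: 133.1250 + 273.15 = 406.3 K.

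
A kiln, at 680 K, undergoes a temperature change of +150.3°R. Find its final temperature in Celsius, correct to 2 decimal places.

Initial temperature in Celsius: 680 - 273.15 = 406.8500°C.
The 150.3°R change is an interval, so only the factor 5/9 applies: +150.3 × 5/9 = +83.5000°C.
Final Celsius temperature: 406.8500 + 83.5000 = 490.3500°C.

490.35°C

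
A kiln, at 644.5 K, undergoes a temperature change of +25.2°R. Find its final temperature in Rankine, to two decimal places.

Initial temperature in Celsius: 644.5 - 273.15 = 371.3500°C.
The 25.2°R change is an interval, so only the factor 5/9 applies: +25.2 × 5/9 = +14.0000°C.
Final Celsius temperature: 371.3500 + 14.0000 = 385.3500°C.
In Rankine: 385.3500 × 1.8 + 491.67 = 1185.30°R.

1185.30°R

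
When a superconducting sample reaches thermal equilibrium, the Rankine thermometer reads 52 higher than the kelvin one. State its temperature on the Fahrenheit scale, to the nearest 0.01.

Let x be the kelvin reading; then the Rankine reading is 1.8·x.
(1.8·x) - x = 52  ⇒  (0.8)·x = 52  ⇒  x = 65.0000 K.
In Celsius: 65 - 273.15 = -208.1500°C.
In Fahrenheit: -208.1500 × 1.8 + 32 = -342.67°F.

-342.67°F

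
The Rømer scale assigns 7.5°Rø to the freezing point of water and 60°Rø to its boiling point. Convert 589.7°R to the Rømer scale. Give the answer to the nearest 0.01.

First in Celsius: (589.7 - 491.67) × 5/9 = 54.4611°C.
Linearly onto the Rømer scale: 7.5 + (54.4611 / 100) × (60 - 7.5) = 36.09°Rø.

36.09°Rø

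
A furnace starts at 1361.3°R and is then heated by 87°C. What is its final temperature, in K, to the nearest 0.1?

Initial temperature in Celsius: (1361.3 - 491.67) × 5/9 = 483.1278°C.
Final Celsius temperature: 483.1278 + 87.0000 = 570.1278°C.
In kelvin: 570.1278 + 273.15 = 843.3 K.

843.3 K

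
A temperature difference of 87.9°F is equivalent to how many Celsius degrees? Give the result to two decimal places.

48.83°C

An interval of 1°F corresponds to 5/9°C.
87.9 × 5/9 = 48.83.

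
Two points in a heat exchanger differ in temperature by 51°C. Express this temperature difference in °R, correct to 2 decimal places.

91.80°R

Only the scale ratio 1.8 matters for a change in temperature.
51 × 1.8 = 91.80.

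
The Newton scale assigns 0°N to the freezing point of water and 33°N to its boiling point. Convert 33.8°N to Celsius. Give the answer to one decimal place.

102.4°C

Linear interpolation between the fixed points: C = (33.8 - 0) × 100 / (33 - 0) = 102.4242°C.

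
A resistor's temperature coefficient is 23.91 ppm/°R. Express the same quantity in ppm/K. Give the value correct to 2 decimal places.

Since only a temperature interval is involved, the additive offset between the scales drops out.
A change of 1 K is a change of 1.8°R, so per K the value is 23.91 × 1.8 = 43.04.

43.04 ppm/K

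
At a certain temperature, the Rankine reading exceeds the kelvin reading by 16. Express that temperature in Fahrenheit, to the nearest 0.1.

-423.7°F

Let x be the kelvin reading; then the Rankine reading is 1.8·x.
(1.8·x) - x = 16  ⇒  (0.8)·x = 16  ⇒  x = 20.0000 K.
In Celsius: 20 - 273.15 = -253.1500°C.
In Fahrenheit: -253.1500 × 1.8 + 32 = -423.7°F.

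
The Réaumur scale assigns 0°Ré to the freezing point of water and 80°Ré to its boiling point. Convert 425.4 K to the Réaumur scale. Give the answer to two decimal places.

121.80°Ré

First in Celsius: 425.4 - 273.15 = 152.2500°C.
Linearly onto the Réaumur scale: 0 + (152.2500 / 100) × (80 - 0) = 121.80°Ré.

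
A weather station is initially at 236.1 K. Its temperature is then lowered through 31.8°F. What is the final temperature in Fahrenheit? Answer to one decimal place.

-66.5°F

Initial temperature in Celsius: 236.1 - 273.15 = -37.0500°C.
The 31.8°F change is an interval, so only the factor 5/9 applies: -31.8 × 5/9 = -17.6667°C.
Final Celsius temperature: -37.0500 - 17.6667 = -54.7167°C.
In Fahrenheit: -54.7167 × 1.8 + 32 = -66.5°F.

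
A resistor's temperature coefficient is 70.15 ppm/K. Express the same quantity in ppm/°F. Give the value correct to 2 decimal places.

38.97 ppm/°F

Since only a temperature interval is involved, the additive offset between the scales drops out.
A change of 1°F is a change of 5/9 K, so per °F the value is 70.15 × 5/9 = 38.97.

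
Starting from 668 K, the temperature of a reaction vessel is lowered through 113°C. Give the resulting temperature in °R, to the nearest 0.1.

999.0°R

Initial temperature in Celsius: 668 - 273.15 = 394.8500°C.
Final Celsius temperature: 394.8500 - 113.0000 = 281.8500°C.
In Rankine: 281.8500 × 1.8 + 491.67 = 999.0°R.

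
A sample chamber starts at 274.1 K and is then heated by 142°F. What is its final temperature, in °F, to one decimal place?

175.7°F

Initial temperature in Celsius: 274.1 - 273.15 = 0.9500°C.
The 142°F change is an interval, so only the factor 5/9 applies: +142 × 5/9 = +78.8889°C.
Final Celsius temperature: 0.9500 + 78.8889 = 79.8389°C.
In Fahrenheit: 79.8389 × 1.8 + 32 = 175.7°F.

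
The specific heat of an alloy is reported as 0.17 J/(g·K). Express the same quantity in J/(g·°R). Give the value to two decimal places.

Since only a temperature interval is involved, the additive offset between the scales drops out.
A change of 1°R is a change of 5/9 K, so per °R the value is 0.17 × 5/9 = 0.09.

0.09 J/(g·°R)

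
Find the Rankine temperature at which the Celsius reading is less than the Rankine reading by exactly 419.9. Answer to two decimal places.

330.19°R

Let R be the Rankine reading. The Celsius reading is C = 5/9·R - 273.15.
Require C - R = -419.9: (-4/9)·R - 273.15 = -419.9.
R = (-419.9 + 273.15) / (-4/9) = 330.19.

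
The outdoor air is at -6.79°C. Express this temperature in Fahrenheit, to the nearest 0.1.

In Fahrenheit: -6.7900 × 1.8 + 32 = 19.8°F.

19.8°F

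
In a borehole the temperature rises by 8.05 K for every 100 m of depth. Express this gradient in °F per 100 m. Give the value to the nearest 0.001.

14.490 °F/100 m

The quantity depends on a temperature interval, so only the ratio of degree sizes applies; the offset between the scales is irrelevant.
A change of 1 K is a change of 1.8°F, so 8.05 × 1.8 = 14.490.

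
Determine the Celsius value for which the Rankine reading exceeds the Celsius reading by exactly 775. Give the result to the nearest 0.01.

354.16°C

Let C be the Celsius reading. The Rankine reading is R = 1.8·C + 491.67.
Require R - C = 775: (0.8)·C + 491.67 = 775.
C = (775 - 491.67) / (0.8) = 354.16.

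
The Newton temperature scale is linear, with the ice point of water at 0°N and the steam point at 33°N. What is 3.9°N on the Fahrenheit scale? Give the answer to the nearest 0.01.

Linear interpolation between the fixed points: C = (3.9 - 0) × 100 / (33 - 0) = 11.8182°C.
Then 11.8182 × 1.8 + 32 = 53.27°F.

53.27°F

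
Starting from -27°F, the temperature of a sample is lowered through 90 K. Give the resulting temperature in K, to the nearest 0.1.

Initial temperature in Celsius: (-27 - 32) × 5/9 = -32.7778°C.
The 90 K change is an interval; Kelvin and Celsius degrees are the same size, so ΔC = -90°C.
Final Celsius temperature: -32.7778 - 90.0000 = -122.7778°C.
In kelvin: -122.7778 + 273.15 = 150.4 K.

150.4 K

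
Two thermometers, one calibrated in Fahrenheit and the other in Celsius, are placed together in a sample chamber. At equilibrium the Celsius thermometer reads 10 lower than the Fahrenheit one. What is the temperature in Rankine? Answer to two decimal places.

Let x be the Fahrenheit reading; then the Celsius reading is 5/9·x - 17.7778.
(5/9·x - 17.7778) - x = -10  ⇒  (-4/9)·x = 70/9  ⇒  x = -17.5000°F.
In Celsius: (-17.5 - 32) × 5/9 = -27.5000°C.
In Rankine: -27.5000 × 1.8 + 491.67 = 442.17°R.

442.17°R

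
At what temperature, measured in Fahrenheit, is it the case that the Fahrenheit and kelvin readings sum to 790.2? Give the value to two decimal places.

343.82°F

Let F be the Fahrenheit reading. The kelvin reading is K = 5/9·F + 255.372.
Require F + K = 790.2: (14/9)·F + 255.372 = 790.2.
F = (790.2 - 255.372) / (14/9) = 343.82.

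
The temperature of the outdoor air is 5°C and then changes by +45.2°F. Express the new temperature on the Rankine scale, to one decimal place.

545.9°R

The 45.2°F change is an interval, so only the factor 5/9 applies: +45.2 × 5/9 = +25.1111°C.
Final Celsius temperature: 5.0000 + 25.1111 = 30.1111°C.
In Rankine: 30.1111 × 1.8 + 491.67 = 545.9°R.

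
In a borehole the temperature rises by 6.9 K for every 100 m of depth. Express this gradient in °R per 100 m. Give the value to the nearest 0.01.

12.42 °R/100 m

Since only a temperature interval is involved, the additive offset between the scales drops out.
A change of 1 K is a change of 1.8°R, so 6.9 × 1.8 = 12.42.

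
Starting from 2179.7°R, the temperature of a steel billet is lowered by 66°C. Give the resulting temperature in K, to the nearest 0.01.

Initial temperature in Celsius: (2179.7 - 491.67) × 5/9 = 937.7944°C.
Final Celsius temperature: 937.7944 - 66.0000 = 871.7944°C.
In kelvin: 871.7944 + 273.15 = 1144.94 K.

1144.94 K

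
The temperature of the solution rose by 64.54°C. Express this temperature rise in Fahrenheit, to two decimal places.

For a temperature interval the offset drops out; only the factor 1.8 applies.
64.54 × 1.8 = 116.17.

116.17°F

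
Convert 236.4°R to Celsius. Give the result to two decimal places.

In Celsius: (236.4 - 491.67) × 5/9 = -141.8167°C.

-141.82°C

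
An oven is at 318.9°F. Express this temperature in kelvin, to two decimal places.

432.54 K

In Celsius: (318.9 - 32) × 5/9 = 159.3889°C.
In kelvin: 159.3889 + 273.15 = 432.54 K.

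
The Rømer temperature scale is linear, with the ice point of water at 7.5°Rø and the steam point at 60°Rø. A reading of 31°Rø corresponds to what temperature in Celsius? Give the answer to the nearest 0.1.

Linear interpolation between the fixed points: C = (31 - 7.5) × 100 / (60 - 7.5) = 44.7619°C.

44.8°C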